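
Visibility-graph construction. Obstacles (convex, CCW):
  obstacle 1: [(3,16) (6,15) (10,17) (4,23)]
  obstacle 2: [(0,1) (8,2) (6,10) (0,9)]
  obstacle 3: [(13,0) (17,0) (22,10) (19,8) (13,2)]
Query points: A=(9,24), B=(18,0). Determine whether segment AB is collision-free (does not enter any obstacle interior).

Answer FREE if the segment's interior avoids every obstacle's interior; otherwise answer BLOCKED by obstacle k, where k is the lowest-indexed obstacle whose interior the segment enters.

BLOCKED by obstacle 3

Obstacle 1 [(3,16) (6,15) (10,17) (4,23)]:
  edge (3,16)–(6,15): clear
  edge (6,15)–(10,17): clear
  edge (10,17)–(4,23): clear
  edge (4,23)–(3,16): clear
  midpoint (27/2,12) outside
  → clear
Obstacle 2 [(0,1) (8,2) (6,10) (0,9)]:
  edge (0,1)–(8,2): clear
  edge (8,2)–(6,10): clear
  edge (6,10)–(0,9): clear
  edge (0,9)–(0,1): clear
  midpoint (27/2,12) outside
  → clear
Obstacle 3 [(13,0) (17,0) (22,10) (19,8) (13,2)]:
  edge (13,0)–(17,0): clear
  edge (17,0)–(22,10): crosses AB
  edge (22,10)–(19,8): clear
  edge (19,8)–(13,2): crosses AB
  edge (13,2)–(13,0): clear
  → BLOCKED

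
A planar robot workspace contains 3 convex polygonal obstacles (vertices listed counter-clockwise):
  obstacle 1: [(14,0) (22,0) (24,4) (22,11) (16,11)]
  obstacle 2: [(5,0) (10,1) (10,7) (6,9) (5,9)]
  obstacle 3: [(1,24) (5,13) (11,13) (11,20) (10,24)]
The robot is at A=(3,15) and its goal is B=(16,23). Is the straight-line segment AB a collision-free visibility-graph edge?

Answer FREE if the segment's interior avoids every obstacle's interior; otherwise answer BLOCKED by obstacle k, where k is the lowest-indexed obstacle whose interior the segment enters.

BLOCKED by obstacle 3

Obstacle 1 [(14,0) (22,0) (24,4) (22,11) (16,11)]:
  edge (14,0)–(22,0): clear
  edge (22,0)–(24,4): clear
  edge (24,4)–(22,11): clear
  edge (22,11)–(16,11): clear
  edge (16,11)–(14,0): clear
  midpoint (19/2,19) outside
  → clear
Obstacle 2 [(5,0) (10,1) (10,7) (6,9) (5,9)]:
  edge (5,0)–(10,1): clear
  edge (10,1)–(10,7): clear
  edge (10,7)–(6,9): clear
  edge (6,9)–(5,9): clear
  edge (5,9)–(5,0): clear
  midpoint (19/2,19) outside
  → clear
Obstacle 3 [(1,24) (5,13) (11,13) (11,20) (10,24)]:
  edge (1,24)–(5,13): crosses AB
  edge (5,13)–(11,13): clear
  edge (11,13)–(11,20): crosses AB
  edge (11,20)–(10,24): clear
  edge (10,24)–(1,24): clear
  → BLOCKED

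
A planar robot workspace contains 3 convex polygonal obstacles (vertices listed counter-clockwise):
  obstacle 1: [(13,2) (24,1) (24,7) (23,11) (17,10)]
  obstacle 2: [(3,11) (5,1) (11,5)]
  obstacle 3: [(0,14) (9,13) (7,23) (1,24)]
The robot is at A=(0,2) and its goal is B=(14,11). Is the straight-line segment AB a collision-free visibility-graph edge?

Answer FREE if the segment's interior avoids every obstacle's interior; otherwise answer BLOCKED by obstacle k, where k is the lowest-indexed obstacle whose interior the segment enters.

BLOCKED by obstacle 2

Obstacle 1 [(13,2) (24,1) (24,7) (23,11) (17,10)]:
  edge (13,2)–(24,1): clear
  edge (24,1)–(24,7): clear
  edge (24,7)–(23,11): clear
  edge (23,11)–(17,10): clear
  edge (17,10)–(13,2): clear
  midpoint (7,13/2) outside
  → clear
Obstacle 2 [(3,11) (5,1) (11,5)]:
  edge (3,11)–(5,1): crosses AB
  edge (5,1)–(11,5): clear
  edge (11,5)–(3,11): crosses AB
  → BLOCKED
Obstacle 3 [(0,14) (9,13) (7,23) (1,24)]:
  edge (0,14)–(9,13): clear
  edge (9,13)–(7,23): clear
  edge (7,23)–(1,24): clear
  edge (1,24)–(0,14): clear
  midpoint (7,13/2) outside
  → clear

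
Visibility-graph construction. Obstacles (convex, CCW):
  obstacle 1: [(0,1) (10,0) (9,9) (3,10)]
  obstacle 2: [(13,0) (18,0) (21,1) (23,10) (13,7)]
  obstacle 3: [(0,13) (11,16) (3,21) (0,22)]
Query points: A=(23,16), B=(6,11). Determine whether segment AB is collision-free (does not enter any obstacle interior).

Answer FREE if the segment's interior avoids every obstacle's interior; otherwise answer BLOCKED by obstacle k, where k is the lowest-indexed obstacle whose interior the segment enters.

Obstacle 1 [(0,1) (10,0) (9,9) (3,10)]:
  edge (0,1)–(10,0): clear
  edge (10,0)–(9,9): clear
  edge (9,9)–(3,10): clear
  edge (3,10)–(0,1): clear
  midpoint (29/2,27/2) outside
  → clear
Obstacle 2 [(13,0) (18,0) (21,1) (23,10) (13,7)]:
  edge (13,0)–(18,0): clear
  edge (18,0)–(21,1): clear
  edge (21,1)–(23,10): clear
  edge (23,10)–(13,7): clear
  edge (13,7)–(13,0): clear
  midpoint (29/2,27/2) outside
  → clear
Obstacle 3 [(0,13) (11,16) (3,21) (0,22)]:
  edge (0,13)–(11,16): clear
  edge (11,16)–(3,21): clear
  edge (3,21)–(0,22): clear
  edge (0,22)–(0,13): clear
  midpoint (29/2,27/2) outside
  → clear

FREE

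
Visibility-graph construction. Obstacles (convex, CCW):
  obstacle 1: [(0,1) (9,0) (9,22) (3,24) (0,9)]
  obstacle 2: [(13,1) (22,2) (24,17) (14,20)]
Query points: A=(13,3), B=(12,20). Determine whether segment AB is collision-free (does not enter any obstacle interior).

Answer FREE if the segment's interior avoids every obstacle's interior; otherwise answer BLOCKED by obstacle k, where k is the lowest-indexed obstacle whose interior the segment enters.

FREE

Obstacle 1 [(0,1) (9,0) (9,22) (3,24) (0,9)]:
  edge (0,1)–(9,0): clear
  edge (9,0)–(9,22): clear
  edge (9,22)–(3,24): clear
  edge (3,24)–(0,9): clear
  edge (0,9)–(0,1): clear
  midpoint (25/2,23/2) outside
  → clear
Obstacle 2 [(13,1) (22,2) (24,17) (14,20)]:
  edge (13,1)–(22,2): clear
  edge (22,2)–(24,17): clear
  edge (24,17)–(14,20): clear
  edge (14,20)–(13,1): clear
  midpoint (25/2,23/2) outside
  → clear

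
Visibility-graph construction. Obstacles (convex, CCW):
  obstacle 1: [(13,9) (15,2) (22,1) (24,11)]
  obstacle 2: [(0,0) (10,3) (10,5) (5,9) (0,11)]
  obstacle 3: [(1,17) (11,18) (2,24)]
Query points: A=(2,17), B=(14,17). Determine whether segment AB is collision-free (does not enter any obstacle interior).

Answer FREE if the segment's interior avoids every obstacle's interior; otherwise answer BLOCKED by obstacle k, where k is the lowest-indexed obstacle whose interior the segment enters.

Obstacle 1 [(13,9) (15,2) (22,1) (24,11)]:
  edge (13,9)–(15,2): clear
  edge (15,2)–(22,1): clear
  edge (22,1)–(24,11): clear
  edge (24,11)–(13,9): clear
  midpoint (8,17) outside
  → clear
Obstacle 2 [(0,0) (10,3) (10,5) (5,9) (0,11)]:
  edge (0,0)–(10,3): clear
  edge (10,3)–(10,5): clear
  edge (10,5)–(5,9): clear
  edge (5,9)–(0,11): clear
  edge (0,11)–(0,0): clear
  midpoint (8,17) outside
  → clear
Obstacle 3 [(1,17) (11,18) (2,24)]:
  edge (1,17)–(11,18): clear
  edge (11,18)–(2,24): clear
  edge (2,24)–(1,17): clear
  midpoint (8,17) outside
  → clear

FREE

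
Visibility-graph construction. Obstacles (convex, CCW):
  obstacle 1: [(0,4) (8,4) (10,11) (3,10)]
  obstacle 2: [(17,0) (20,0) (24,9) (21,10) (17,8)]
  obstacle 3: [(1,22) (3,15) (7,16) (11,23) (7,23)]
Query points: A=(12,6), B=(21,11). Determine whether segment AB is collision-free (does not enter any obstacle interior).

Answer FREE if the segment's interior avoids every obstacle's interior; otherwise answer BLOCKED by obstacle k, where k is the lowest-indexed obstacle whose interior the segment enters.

Obstacle 1 [(0,4) (8,4) (10,11) (3,10)]:
  edge (0,4)–(8,4): clear
  edge (8,4)–(10,11): clear
  edge (10,11)–(3,10): clear
  edge (3,10)–(0,4): clear
  midpoint (33/2,17/2) outside
  → clear
Obstacle 2 [(17,0) (20,0) (24,9) (21,10) (17,8)]:
  edge (17,0)–(20,0): clear
  edge (20,0)–(24,9): clear
  edge (24,9)–(21,10): clear
  edge (21,10)–(17,8): clear
  edge (17,8)–(17,0): clear
  midpoint (33/2,17/2) outside
  → clear
Obstacle 3 [(1,22) (3,15) (7,16) (11,23) (7,23)]:
  edge (1,22)–(3,15): clear
  edge (3,15)–(7,16): clear
  edge (7,16)–(11,23): clear
  edge (11,23)–(7,23): clear
  edge (7,23)–(1,22): clear
  midpoint (33/2,17/2) outside
  → clear

FREE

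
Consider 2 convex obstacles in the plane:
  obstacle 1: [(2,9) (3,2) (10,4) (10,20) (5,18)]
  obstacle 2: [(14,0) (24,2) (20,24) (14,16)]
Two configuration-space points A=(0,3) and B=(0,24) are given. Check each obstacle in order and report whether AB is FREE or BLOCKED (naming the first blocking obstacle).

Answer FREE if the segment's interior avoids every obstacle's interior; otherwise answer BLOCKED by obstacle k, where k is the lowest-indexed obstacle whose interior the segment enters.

Obstacle 1 [(2,9) (3,2) (10,4) (10,20) (5,18)]:
  edge (2,9)–(3,2): clear
  edge (3,2)–(10,4): clear
  edge (10,4)–(10,20): clear
  edge (10,20)–(5,18): clear
  edge (5,18)–(2,9): clear
  midpoint (0,27/2) outside
  → clear
Obstacle 2 [(14,0) (24,2) (20,24) (14,16)]:
  edge (14,0)–(24,2): clear
  edge (24,2)–(20,24): clear
  edge (20,24)–(14,16): clear
  edge (14,16)–(14,0): clear
  midpoint (0,27/2) outside
  → clear

FREE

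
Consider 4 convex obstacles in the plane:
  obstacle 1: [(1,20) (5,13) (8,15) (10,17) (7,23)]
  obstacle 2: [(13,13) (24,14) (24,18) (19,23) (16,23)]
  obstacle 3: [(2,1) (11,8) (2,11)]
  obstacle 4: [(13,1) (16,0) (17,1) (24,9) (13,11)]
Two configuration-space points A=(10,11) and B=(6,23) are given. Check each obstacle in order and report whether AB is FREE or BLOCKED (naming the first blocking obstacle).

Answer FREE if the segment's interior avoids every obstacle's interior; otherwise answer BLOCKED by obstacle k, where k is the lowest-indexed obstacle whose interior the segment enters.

Obstacle 1 [(1,20) (5,13) (8,15) (10,17) (7,23)]:
  edge (1,20)–(5,13): clear
  edge (5,13)–(8,15): clear
  edge (8,15)–(10,17): crosses AB
  edge (10,17)–(7,23): clear
  edge (7,23)–(1,20): crosses AB
  → BLOCKED
Obstacle 2 [(13,13) (24,14) (24,18) (19,23) (16,23)]:
  edge (13,13)–(24,14): clear
  edge (24,14)–(24,18): clear
  edge (24,18)–(19,23): clear
  edge (19,23)–(16,23): clear
  edge (16,23)–(13,13): clear
  midpoint (8,17) outside
  → clear
Obstacle 3 [(2,1) (11,8) (2,11)]:
  edge (2,1)–(11,8): clear
  edge (11,8)–(2,11): clear
  edge (2,11)–(2,1): clear
  midpoint (8,17) outside
  → clear
Obstacle 4 [(13,1) (16,0) (17,1) (24,9) (13,11)]:
  edge (13,1)–(16,0): clear
  edge (16,0)–(17,1): clear
  edge (17,1)–(24,9): clear
  edge (24,9)–(13,11): clear
  edge (13,11)–(13,1): clear
  midpoint (8,17) outside
  → clear

BLOCKED by obstacle 1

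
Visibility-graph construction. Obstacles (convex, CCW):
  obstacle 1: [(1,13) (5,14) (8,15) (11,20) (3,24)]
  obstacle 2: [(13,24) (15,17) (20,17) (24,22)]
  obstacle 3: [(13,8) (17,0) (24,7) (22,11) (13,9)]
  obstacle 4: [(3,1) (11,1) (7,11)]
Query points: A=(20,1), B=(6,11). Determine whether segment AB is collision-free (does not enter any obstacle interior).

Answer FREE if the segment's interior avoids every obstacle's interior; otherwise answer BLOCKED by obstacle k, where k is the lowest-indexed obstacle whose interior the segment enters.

BLOCKED by obstacle 3

Obstacle 1 [(1,13) (5,14) (8,15) (11,20) (3,24)]:
  edge (1,13)–(5,14): clear
  edge (5,14)–(8,15): clear
  edge (8,15)–(11,20): clear
  edge (11,20)–(3,24): clear
  edge (3,24)–(1,13): clear
  midpoint (13,6) outside
  → clear
Obstacle 2 [(13,24) (15,17) (20,17) (24,22)]:
  edge (13,24)–(15,17): clear
  edge (15,17)–(20,17): clear
  edge (20,17)–(24,22): clear
  edge (24,22)–(13,24): clear
  midpoint (13,6) outside
  → clear
Obstacle 3 [(13,8) (17,0) (24,7) (22,11) (13,9)]:
  edge (13,8)–(17,0): crosses AB
  edge (17,0)–(24,7): crosses AB
  edge (24,7)–(22,11): clear
  edge (22,11)–(13,9): clear
  edge (13,9)–(13,8): clear
  → BLOCKED
Obstacle 4 [(3,1) (11,1) (7,11)]:
  edge (3,1)–(11,1): clear
  edge (11,1)–(7,11): crosses AB
  edge (7,11)–(3,1): crosses AB
  → BLOCKED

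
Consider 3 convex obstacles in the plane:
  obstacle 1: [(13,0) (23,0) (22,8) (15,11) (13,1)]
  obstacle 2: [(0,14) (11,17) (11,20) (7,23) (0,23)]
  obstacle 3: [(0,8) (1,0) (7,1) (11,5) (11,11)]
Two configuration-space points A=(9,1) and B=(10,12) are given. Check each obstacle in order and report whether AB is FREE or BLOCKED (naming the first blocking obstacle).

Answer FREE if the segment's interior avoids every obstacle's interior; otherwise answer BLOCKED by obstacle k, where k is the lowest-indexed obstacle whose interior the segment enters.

Obstacle 1 [(13,0) (23,0) (22,8) (15,11) (13,1)]:
  edge (13,0)–(23,0): clear
  edge (23,0)–(22,8): clear
  edge (22,8)–(15,11): clear
  edge (15,11)–(13,1): clear
  edge (13,1)–(13,0): clear
  midpoint (19/2,13/2) outside
  → clear
Obstacle 2 [(0,14) (11,17) (11,20) (7,23) (0,23)]:
  edge (0,14)–(11,17): clear
  edge (11,17)–(11,20): clear
  edge (11,20)–(7,23): clear
  edge (7,23)–(0,23): clear
  edge (0,23)–(0,14): clear
  midpoint (19/2,13/2) outside
  → clear
Obstacle 3 [(0,8) (1,0) (7,1) (11,5) (11,11)]:
  edge (0,8)–(1,0): clear
  edge (1,0)–(7,1): clear
  edge (7,1)–(11,5): crosses AB
  edge (11,5)–(11,11): clear
  edge (11,11)–(0,8): crosses AB
  → BLOCKED

BLOCKED by obstacle 3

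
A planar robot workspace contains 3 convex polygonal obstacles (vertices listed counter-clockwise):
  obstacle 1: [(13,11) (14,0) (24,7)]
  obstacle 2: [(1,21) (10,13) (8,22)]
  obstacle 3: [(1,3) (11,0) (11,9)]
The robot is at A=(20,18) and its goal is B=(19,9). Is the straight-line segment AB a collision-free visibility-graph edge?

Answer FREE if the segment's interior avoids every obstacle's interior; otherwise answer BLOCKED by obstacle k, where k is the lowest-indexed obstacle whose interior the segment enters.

FREE

Obstacle 1 [(13,11) (14,0) (24,7)]:
  edge (13,11)–(14,0): clear
  edge (14,0)–(24,7): clear
  edge (24,7)–(13,11): clear
  midpoint (39/2,27/2) outside
  → clear
Obstacle 2 [(1,21) (10,13) (8,22)]:
  edge (1,21)–(10,13): clear
  edge (10,13)–(8,22): clear
  edge (8,22)–(1,21): clear
  midpoint (39/2,27/2) outside
  → clear
Obstacle 3 [(1,3) (11,0) (11,9)]:
  edge (1,3)–(11,0): clear
  edge (11,0)–(11,9): clear
  edge (11,9)–(1,3): clear
  midpoint (39/2,27/2) outside
  → clear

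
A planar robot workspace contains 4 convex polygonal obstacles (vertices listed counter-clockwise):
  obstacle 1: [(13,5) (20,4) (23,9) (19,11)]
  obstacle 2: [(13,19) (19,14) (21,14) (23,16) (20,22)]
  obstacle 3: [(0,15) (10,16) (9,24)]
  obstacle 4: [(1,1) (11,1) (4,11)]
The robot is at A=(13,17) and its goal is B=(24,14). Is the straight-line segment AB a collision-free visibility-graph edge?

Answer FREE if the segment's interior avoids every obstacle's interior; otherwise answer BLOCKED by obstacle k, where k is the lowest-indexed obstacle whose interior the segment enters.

Obstacle 1 [(13,5) (20,4) (23,9) (19,11)]:
  edge (13,5)–(20,4): clear
  edge (20,4)–(23,9): clear
  edge (23,9)–(19,11): clear
  edge (19,11)–(13,5): clear
  midpoint (37/2,31/2) outside
  → clear
Obstacle 2 [(13,19) (19,14) (21,14) (23,16) (20,22)]:
  edge (13,19)–(19,14): crosses AB
  edge (19,14)–(21,14): clear
  edge (21,14)–(23,16): crosses AB
  edge (23,16)–(20,22): clear
  edge (20,22)–(13,19): clear
  → BLOCKED
Obstacle 3 [(0,15) (10,16) (9,24)]:
  edge (0,15)–(10,16): clear
  edge (10,16)–(9,24): clear
  edge (9,24)–(0,15): clear
  midpoint (37/2,31/2) outside
  → clear
Obstacle 4 [(1,1) (11,1) (4,11)]:
  edge (1,1)–(11,1): clear
  edge (11,1)–(4,11): clear
  edge (4,11)–(1,1): clear
  midpoint (37/2,31/2) outside
  → clear

BLOCKED by obstacle 2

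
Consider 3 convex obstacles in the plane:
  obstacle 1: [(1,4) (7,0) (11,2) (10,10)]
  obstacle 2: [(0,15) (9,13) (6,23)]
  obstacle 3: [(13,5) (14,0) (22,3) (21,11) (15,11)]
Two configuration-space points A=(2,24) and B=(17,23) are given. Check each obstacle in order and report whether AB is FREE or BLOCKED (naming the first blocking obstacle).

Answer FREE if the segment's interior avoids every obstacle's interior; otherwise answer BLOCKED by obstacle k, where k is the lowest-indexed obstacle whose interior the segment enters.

Obstacle 1 [(1,4) (7,0) (11,2) (10,10)]:
  edge (1,4)–(7,0): clear
  edge (7,0)–(11,2): clear
  edge (11,2)–(10,10): clear
  edge (10,10)–(1,4): clear
  midpoint (19/2,47/2) outside
  → clear
Obstacle 2 [(0,15) (9,13) (6,23)]:
  edge (0,15)–(9,13): clear
  edge (9,13)–(6,23): clear
  edge (6,23)–(0,15): clear
  midpoint (19/2,47/2) outside
  → clear
Obstacle 3 [(13,5) (14,0) (22,3) (21,11) (15,11)]:
  edge (13,5)–(14,0): clear
  edge (14,0)–(22,3): clear
  edge (22,3)–(21,11): clear
  edge (21,11)–(15,11): clear
  edge (15,11)–(13,5): clear
  midpoint (19/2,47/2) outside
  → clear

FREE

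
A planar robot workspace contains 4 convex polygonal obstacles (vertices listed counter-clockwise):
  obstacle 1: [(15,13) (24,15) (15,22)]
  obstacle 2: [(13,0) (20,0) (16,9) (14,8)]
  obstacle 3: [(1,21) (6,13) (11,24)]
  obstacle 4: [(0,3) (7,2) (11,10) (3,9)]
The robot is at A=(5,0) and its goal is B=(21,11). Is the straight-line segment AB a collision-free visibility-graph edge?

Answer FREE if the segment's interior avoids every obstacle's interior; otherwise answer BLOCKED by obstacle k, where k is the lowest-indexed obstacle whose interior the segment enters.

BLOCKED by obstacle 2

Obstacle 1 [(15,13) (24,15) (15,22)]:
  edge (15,13)–(24,15): clear
  edge (24,15)–(15,22): clear
  edge (15,22)–(15,13): clear
  midpoint (13,11/2) outside
  → clear
Obstacle 2 [(13,0) (20,0) (16,9) (14,8)]:
  edge (13,0)–(20,0): clear
  edge (20,0)–(16,9): crosses AB
  edge (16,9)–(14,8): clear
  edge (14,8)–(13,0): crosses AB
  → BLOCKED
Obstacle 3 [(1,21) (6,13) (11,24)]:
  edge (1,21)–(6,13): clear
  edge (6,13)–(11,24): clear
  edge (11,24)–(1,21): clear
  midpoint (13,11/2) outside
  → clear
Obstacle 4 [(0,3) (7,2) (11,10) (3,9)]:
  edge (0,3)–(7,2): clear
  edge (7,2)–(11,10): clear
  edge (11,10)–(3,9): clear
  edge (3,9)–(0,3): clear
  midpoint (13,11/2) outside
  → clear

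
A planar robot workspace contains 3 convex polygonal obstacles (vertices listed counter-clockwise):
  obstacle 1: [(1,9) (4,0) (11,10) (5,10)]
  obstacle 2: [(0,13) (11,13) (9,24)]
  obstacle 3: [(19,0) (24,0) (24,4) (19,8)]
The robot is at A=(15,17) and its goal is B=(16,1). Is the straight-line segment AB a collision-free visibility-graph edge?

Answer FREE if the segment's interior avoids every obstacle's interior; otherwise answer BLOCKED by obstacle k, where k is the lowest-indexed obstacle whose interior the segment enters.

FREE

Obstacle 1 [(1,9) (4,0) (11,10) (5,10)]:
  edge (1,9)–(4,0): clear
  edge (4,0)–(11,10): clear
  edge (11,10)–(5,10): clear
  edge (5,10)–(1,9): clear
  midpoint (31/2,9) outside
  → clear
Obstacle 2 [(0,13) (11,13) (9,24)]:
  edge (0,13)–(11,13): clear
  edge (11,13)–(9,24): clear
  edge (9,24)–(0,13): clear
  midpoint (31/2,9) outside
  → clear
Obstacle 3 [(19,0) (24,0) (24,4) (19,8)]:
  edge (19,0)–(24,0): clear
  edge (24,0)–(24,4): clear
  edge (24,4)–(19,8): clear
  edge (19,8)–(19,0): clear
  midpoint (31/2,9) outside
  → clear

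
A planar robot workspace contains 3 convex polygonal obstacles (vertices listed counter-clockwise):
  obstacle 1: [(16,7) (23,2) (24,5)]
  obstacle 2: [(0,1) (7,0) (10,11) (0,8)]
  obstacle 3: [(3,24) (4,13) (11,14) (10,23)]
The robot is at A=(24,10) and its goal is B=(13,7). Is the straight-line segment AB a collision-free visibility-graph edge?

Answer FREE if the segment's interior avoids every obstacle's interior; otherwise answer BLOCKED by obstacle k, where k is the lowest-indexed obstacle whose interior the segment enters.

FREE

Obstacle 1 [(16,7) (23,2) (24,5)]:
  edge (16,7)–(23,2): clear
  edge (23,2)–(24,5): clear
  edge (24,5)–(16,7): clear
  midpoint (37/2,17/2) outside
  → clear
Obstacle 2 [(0,1) (7,0) (10,11) (0,8)]:
  edge (0,1)–(7,0): clear
  edge (7,0)–(10,11): clear
  edge (10,11)–(0,8): clear
  edge (0,8)–(0,1): clear
  midpoint (37/2,17/2) outside
  → clear
Obstacle 3 [(3,24) (4,13) (11,14) (10,23)]:
  edge (3,24)–(4,13): clear
  edge (4,13)–(11,14): clear
  edge (11,14)–(10,23): clear
  edge (10,23)–(3,24): clear
  midpoint (37/2,17/2) outside
  → clear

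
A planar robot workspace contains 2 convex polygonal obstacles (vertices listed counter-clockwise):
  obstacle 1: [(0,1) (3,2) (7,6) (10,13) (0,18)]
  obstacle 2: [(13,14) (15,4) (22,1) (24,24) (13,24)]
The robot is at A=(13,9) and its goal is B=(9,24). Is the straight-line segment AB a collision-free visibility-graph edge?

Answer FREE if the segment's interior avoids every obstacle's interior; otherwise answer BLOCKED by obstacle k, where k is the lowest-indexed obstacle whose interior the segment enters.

FREE

Obstacle 1 [(0,1) (3,2) (7,6) (10,13) (0,18)]:
  edge (0,1)–(3,2): clear
  edge (3,2)–(7,6): clear
  edge (7,6)–(10,13): clear
  edge (10,13)–(0,18): clear
  edge (0,18)–(0,1): clear
  midpoint (11,33/2) outside
  → clear
Obstacle 2 [(13,14) (15,4) (22,1) (24,24) (13,24)]:
  edge (13,14)–(15,4): clear
  edge (15,4)–(22,1): clear
  edge (22,1)–(24,24): clear
  edge (24,24)–(13,24): clear
  edge (13,24)–(13,14): clear
  midpoint (11,33/2) outside
  → clear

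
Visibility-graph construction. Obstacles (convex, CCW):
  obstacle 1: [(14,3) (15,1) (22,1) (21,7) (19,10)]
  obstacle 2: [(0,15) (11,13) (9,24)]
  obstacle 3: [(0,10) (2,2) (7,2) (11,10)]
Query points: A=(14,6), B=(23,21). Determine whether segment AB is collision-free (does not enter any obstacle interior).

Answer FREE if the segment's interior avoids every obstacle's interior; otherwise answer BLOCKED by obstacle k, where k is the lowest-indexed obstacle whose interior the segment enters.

FREE

Obstacle 1 [(14,3) (15,1) (22,1) (21,7) (19,10)]:
  edge (14,3)–(15,1): clear
  edge (15,1)–(22,1): clear
  edge (22,1)–(21,7): clear
  edge (21,7)–(19,10): clear
  edge (19,10)–(14,3): clear
  midpoint (37/2,27/2) outside
  → clear
Obstacle 2 [(0,15) (11,13) (9,24)]:
  edge (0,15)–(11,13): clear
  edge (11,13)–(9,24): clear
  edge (9,24)–(0,15): clear
  midpoint (37/2,27/2) outside
  → clear
Obstacle 3 [(0,10) (2,2) (7,2) (11,10)]:
  edge (0,10)–(2,2): clear
  edge (2,2)–(7,2): clear
  edge (7,2)–(11,10): clear
  edge (11,10)–(0,10): clear
  midpoint (37/2,27/2) outside
  → clear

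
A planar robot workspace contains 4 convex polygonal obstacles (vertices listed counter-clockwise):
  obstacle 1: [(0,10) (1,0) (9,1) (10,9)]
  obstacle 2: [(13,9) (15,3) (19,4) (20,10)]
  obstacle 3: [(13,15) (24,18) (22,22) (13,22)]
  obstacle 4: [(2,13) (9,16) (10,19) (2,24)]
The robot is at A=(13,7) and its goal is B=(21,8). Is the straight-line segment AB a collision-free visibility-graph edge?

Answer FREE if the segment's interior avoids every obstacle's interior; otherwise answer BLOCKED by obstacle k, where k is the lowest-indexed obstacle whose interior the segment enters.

Obstacle 1 [(0,10) (1,0) (9,1) (10,9)]:
  edge (0,10)–(1,0): clear
  edge (1,0)–(9,1): clear
  edge (9,1)–(10,9): clear
  edge (10,9)–(0,10): clear
  midpoint (17,15/2) outside
  → clear
Obstacle 2 [(13,9) (15,3) (19,4) (20,10)]:
  edge (13,9)–(15,3): crosses AB
  edge (15,3)–(19,4): clear
  edge (19,4)–(20,10): crosses AB
  edge (20,10)–(13,9): clear
  → BLOCKED
Obstacle 3 [(13,15) (24,18) (22,22) (13,22)]:
  edge (13,15)–(24,18): clear
  edge (24,18)–(22,22): clear
  edge (22,22)–(13,22): clear
  edge (13,22)–(13,15): clear
  midpoint (17,15/2) outside
  → clear
Obstacle 4 [(2,13) (9,16) (10,19) (2,24)]:
  edge (2,13)–(9,16): clear
  edge (9,16)–(10,19): clear
  edge (10,19)–(2,24): clear
  edge (2,24)–(2,13): clear
  midpoint (17,15/2) outside
  → clear

BLOCKED by obstacle 2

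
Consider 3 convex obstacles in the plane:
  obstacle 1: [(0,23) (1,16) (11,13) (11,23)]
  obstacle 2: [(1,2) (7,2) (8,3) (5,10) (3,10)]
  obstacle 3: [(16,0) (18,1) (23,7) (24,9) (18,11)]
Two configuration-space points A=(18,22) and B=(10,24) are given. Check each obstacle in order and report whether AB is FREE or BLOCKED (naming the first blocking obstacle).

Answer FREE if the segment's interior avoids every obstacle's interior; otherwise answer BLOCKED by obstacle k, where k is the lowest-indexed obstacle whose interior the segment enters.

FREE

Obstacle 1 [(0,23) (1,16) (11,13) (11,23)]:
  edge (0,23)–(1,16): clear
  edge (1,16)–(11,13): clear
  edge (11,13)–(11,23): clear
  edge (11,23)–(0,23): clear
  midpoint (14,23) outside
  → clear
Obstacle 2 [(1,2) (7,2) (8,3) (5,10) (3,10)]:
  edge (1,2)–(7,2): clear
  edge (7,2)–(8,3): clear
  edge (8,3)–(5,10): clear
  edge (5,10)–(3,10): clear
  edge (3,10)–(1,2): clear
  midpoint (14,23) outside
  → clear
Obstacle 3 [(16,0) (18,1) (23,7) (24,9) (18,11)]:
  edge (16,0)–(18,1): clear
  edge (18,1)–(23,7): clear
  edge (23,7)–(24,9): clear
  edge (24,9)–(18,11): clear
  edge (18,11)–(16,0): clear
  midpoint (14,23) outside
  → clear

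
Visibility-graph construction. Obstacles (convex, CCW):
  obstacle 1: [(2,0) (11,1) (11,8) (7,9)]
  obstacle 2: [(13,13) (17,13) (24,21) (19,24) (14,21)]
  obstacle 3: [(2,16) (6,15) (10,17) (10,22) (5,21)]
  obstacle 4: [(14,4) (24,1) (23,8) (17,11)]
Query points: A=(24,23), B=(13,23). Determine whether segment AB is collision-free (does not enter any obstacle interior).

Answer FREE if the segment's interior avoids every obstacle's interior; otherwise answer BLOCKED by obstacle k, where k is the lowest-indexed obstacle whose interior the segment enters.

BLOCKED by obstacle 2

Obstacle 1 [(2,0) (11,1) (11,8) (7,9)]:
  edge (2,0)–(11,1): clear
  edge (11,1)–(11,8): clear
  edge (11,8)–(7,9): clear
  edge (7,9)–(2,0): clear
  midpoint (37/2,23) outside
  → clear
Obstacle 2 [(13,13) (17,13) (24,21) (19,24) (14,21)]:
  edge (13,13)–(17,13): clear
  edge (17,13)–(24,21): clear
  edge (24,21)–(19,24): crosses AB
  edge (19,24)–(14,21): crosses AB
  edge (14,21)–(13,13): clear
  → BLOCKED
Obstacle 3 [(2,16) (6,15) (10,17) (10,22) (5,21)]:
  edge (2,16)–(6,15): clear
  edge (6,15)–(10,17): clear
  edge (10,17)–(10,22): clear
  edge (10,22)–(5,21): clear
  edge (5,21)–(2,16): clear
  midpoint (37/2,23) outside
  → clear
Obstacle 4 [(14,4) (24,1) (23,8) (17,11)]:
  edge (14,4)–(24,1): clear
  edge (24,1)–(23,8): clear
  edge (23,8)–(17,11): clear
  edge (17,11)–(14,4): clear
  midpoint (37/2,23) outside
  → clear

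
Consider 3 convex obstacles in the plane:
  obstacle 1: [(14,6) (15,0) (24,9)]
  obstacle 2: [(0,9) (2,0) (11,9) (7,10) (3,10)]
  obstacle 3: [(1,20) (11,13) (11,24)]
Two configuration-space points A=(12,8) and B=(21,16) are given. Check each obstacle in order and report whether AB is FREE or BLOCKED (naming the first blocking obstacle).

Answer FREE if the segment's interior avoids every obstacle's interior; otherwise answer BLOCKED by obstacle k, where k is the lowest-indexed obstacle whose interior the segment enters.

Obstacle 1 [(14,6) (15,0) (24,9)]:
  edge (14,6)–(15,0): clear
  edge (15,0)–(24,9): clear
  edge (24,9)–(14,6): clear
  midpoint (33/2,12) outside
  → clear
Obstacle 2 [(0,9) (2,0) (11,9) (7,10) (3,10)]:
  edge (0,9)–(2,0): clear
  edge (2,0)–(11,9): clear
  edge (11,9)–(7,10): clear
  edge (7,10)–(3,10): clear
  edge (3,10)–(0,9): clear
  midpoint (33/2,12) outside
  → clear
Obstacle 3 [(1,20) (11,13) (11,24)]:
  edge (1,20)–(11,13): clear
  edge (11,13)–(11,24): clear
  edge (11,24)–(1,20): clear
  midpoint (33/2,12) outside
  → clear

FREE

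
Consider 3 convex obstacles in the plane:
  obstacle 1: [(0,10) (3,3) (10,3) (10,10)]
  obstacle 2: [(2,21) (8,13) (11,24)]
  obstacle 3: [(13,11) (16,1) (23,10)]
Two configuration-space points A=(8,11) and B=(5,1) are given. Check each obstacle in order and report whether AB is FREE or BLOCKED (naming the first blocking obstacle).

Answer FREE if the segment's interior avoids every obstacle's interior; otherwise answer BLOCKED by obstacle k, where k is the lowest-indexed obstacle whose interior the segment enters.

BLOCKED by obstacle 1

Obstacle 1 [(0,10) (3,3) (10,3) (10,10)]:
  edge (0,10)–(3,3): clear
  edge (3,3)–(10,3): crosses AB
  edge (10,3)–(10,10): clear
  edge (10,10)–(0,10): crosses AB
  → BLOCKED
Obstacle 2 [(2,21) (8,13) (11,24)]:
  edge (2,21)–(8,13): clear
  edge (8,13)–(11,24): clear
  edge (11,24)–(2,21): clear
  midpoint (13/2,6) outside
  → clear
Obstacle 3 [(13,11) (16,1) (23,10)]:
  edge (13,11)–(16,1): clear
  edge (16,1)–(23,10): clear
  edge (23,10)–(13,11): clear
  midpoint (13/2,6) outside
  → clear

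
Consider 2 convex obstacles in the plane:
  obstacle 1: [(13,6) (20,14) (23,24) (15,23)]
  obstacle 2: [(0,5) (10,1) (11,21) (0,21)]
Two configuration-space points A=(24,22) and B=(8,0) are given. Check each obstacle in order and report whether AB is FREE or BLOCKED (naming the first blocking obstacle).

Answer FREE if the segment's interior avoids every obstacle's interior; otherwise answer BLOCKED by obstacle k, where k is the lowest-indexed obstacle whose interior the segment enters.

Obstacle 1 [(13,6) (20,14) (23,24) (15,23)]:
  edge (13,6)–(20,14): clear
  edge (20,14)–(23,24): crosses AB
  edge (23,24)–(15,23): clear
  edge (15,23)–(13,6): crosses AB
  → BLOCKED
Obstacle 2 [(0,5) (10,1) (11,21) (0,21)]:
  edge (0,5)–(10,1): crosses AB
  edge (10,1)–(11,21): crosses AB
  edge (11,21)–(0,21): clear
  edge (0,21)–(0,5): clear
  → BLOCKED

BLOCKED by obstacle 1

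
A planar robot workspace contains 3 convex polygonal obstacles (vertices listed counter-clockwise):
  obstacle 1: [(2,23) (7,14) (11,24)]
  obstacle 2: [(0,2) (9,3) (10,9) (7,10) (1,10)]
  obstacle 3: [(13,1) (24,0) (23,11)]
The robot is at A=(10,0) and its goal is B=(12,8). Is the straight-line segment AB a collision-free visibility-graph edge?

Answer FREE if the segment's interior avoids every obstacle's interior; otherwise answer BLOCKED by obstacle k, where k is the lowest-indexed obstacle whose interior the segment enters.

FREE

Obstacle 1 [(2,23) (7,14) (11,24)]:
  edge (2,23)–(7,14): clear
  edge (7,14)–(11,24): clear
  edge (11,24)–(2,23): clear
  midpoint (11,4) outside
  → clear
Obstacle 2 [(0,2) (9,3) (10,9) (7,10) (1,10)]:
  edge (0,2)–(9,3): clear
  edge (9,3)–(10,9): clear
  edge (10,9)–(7,10): clear
  edge (7,10)–(1,10): clear
  edge (1,10)–(0,2): clear
  midpoint (11,4) outside
  → clear
Obstacle 3 [(13,1) (24,0) (23,11)]:
  edge (13,1)–(24,0): clear
  edge (24,0)–(23,11): clear
  edge (23,11)–(13,1): clear
  midpoint (11,4) outside
  → clear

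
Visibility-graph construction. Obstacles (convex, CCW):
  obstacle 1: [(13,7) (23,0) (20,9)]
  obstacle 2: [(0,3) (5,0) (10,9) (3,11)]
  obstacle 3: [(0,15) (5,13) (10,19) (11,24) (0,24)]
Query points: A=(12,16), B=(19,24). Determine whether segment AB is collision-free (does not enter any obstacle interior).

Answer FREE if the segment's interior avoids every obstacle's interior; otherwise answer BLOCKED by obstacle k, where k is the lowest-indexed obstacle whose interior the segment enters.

FREE

Obstacle 1 [(13,7) (23,0) (20,9)]:
  edge (13,7)–(23,0): clear
  edge (23,0)–(20,9): clear
  edge (20,9)–(13,7): clear
  midpoint (31/2,20) outside
  → clear
Obstacle 2 [(0,3) (5,0) (10,9) (3,11)]:
  edge (0,3)–(5,0): clear
  edge (5,0)–(10,9): clear
  edge (10,9)–(3,11): clear
  edge (3,11)–(0,3): clear
  midpoint (31/2,20) outside
  → clear
Obstacle 3 [(0,15) (5,13) (10,19) (11,24) (0,24)]:
  edge (0,15)–(5,13): clear
  edge (5,13)–(10,19): clear
  edge (10,19)–(11,24): clear
  edge (11,24)–(0,24): clear
  edge (0,24)–(0,15): clear
  midpoint (31/2,20) outside
  → clear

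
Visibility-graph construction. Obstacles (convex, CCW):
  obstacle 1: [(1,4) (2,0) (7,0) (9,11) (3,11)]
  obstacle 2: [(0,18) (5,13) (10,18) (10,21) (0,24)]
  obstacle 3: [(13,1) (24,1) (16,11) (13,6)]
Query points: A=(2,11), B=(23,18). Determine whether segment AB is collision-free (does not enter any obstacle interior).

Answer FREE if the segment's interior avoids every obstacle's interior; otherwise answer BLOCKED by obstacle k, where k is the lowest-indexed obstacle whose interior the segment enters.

Obstacle 1 [(1,4) (2,0) (7,0) (9,11) (3,11)]:
  edge (1,4)–(2,0): clear
  edge (2,0)–(7,0): clear
  edge (7,0)–(9,11): clear
  edge (9,11)–(3,11): clear
  edge (3,11)–(1,4): clear
  midpoint (25/2,29/2) outside
  → clear
Obstacle 2 [(0,18) (5,13) (10,18) (10,21) (0,24)]:
  edge (0,18)–(5,13): clear
  edge (5,13)–(10,18): clear
  edge (10,18)–(10,21): clear
  edge (10,21)–(0,24): clear
  edge (0,24)–(0,18): clear
  midpoint (25/2,29/2) outside
  → clear
Obstacle 3 [(13,1) (24,1) (16,11) (13,6)]:
  edge (13,1)–(24,1): clear
  edge (24,1)–(16,11): clear
  edge (16,11)–(13,6): clear
  edge (13,6)–(13,1): clear
  midpoint (25/2,29/2) outside
  → clear

FREE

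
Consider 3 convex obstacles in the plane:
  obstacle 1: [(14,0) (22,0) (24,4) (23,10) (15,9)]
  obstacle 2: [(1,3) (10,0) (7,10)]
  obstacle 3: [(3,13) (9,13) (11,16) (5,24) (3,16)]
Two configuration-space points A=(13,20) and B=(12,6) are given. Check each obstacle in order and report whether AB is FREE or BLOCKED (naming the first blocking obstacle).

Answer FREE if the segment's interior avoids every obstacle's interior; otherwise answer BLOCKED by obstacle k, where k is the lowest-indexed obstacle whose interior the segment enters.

Obstacle 1 [(14,0) (22,0) (24,4) (23,10) (15,9)]:
  edge (14,0)–(22,0): clear
  edge (22,0)–(24,4): clear
  edge (24,4)–(23,10): clear
  edge (23,10)–(15,9): clear
  edge (15,9)–(14,0): clear
  midpoint (25/2,13) outside
  → clear
Obstacle 2 [(1,3) (10,0) (7,10)]:
  edge (1,3)–(10,0): clear
  edge (10,0)–(7,10): clear
  edge (7,10)–(1,3): clear
  midpoint (25/2,13) outside
  → clear
Obstacle 3 [(3,13) (9,13) (11,16) (5,24) (3,16)]:
  edge (3,13)–(9,13): clear
  edge (9,13)–(11,16): clear
  edge (11,16)–(5,24): clear
  edge (5,24)–(3,16): clear
  edge (3,16)–(3,13): clear
  midpoint (25/2,13) outside
  → clear

FREE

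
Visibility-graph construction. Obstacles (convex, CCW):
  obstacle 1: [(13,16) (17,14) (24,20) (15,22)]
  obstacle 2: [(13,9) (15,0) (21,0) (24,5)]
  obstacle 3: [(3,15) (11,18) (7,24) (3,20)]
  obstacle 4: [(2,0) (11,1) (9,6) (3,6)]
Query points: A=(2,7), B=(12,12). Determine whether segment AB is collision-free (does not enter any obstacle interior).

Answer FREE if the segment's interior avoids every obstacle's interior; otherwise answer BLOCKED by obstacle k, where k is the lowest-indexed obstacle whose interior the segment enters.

Obstacle 1 [(13,16) (17,14) (24,20) (15,22)]:
  edge (13,16)–(17,14): clear
  edge (17,14)–(24,20): clear
  edge (24,20)–(15,22): clear
  edge (15,22)–(13,16): clear
  midpoint (7,19/2) outside
  → clear
Obstacle 2 [(13,9) (15,0) (21,0) (24,5)]:
  edge (13,9)–(15,0): clear
  edge (15,0)–(21,0): clear
  edge (21,0)–(24,5): clear
  edge (24,5)–(13,9): clear
  midpoint (7,19/2) outside
  → clear
Obstacle 3 [(3,15) (11,18) (7,24) (3,20)]:
  edge (3,15)–(11,18): clear
  edge (11,18)–(7,24): clear
  edge (7,24)–(3,20): clear
  edge (3,20)–(3,15): clear
  midpoint (7,19/2) outside
  → clear
Obstacle 4 [(2,0) (11,1) (9,6) (3,6)]:
  edge (2,0)–(11,1): clear
  edge (11,1)–(9,6): clear
  edge (9,6)–(3,6): clear
  edge (3,6)–(2,0): clear
  midpoint (7,19/2) outside
  → clear

FREE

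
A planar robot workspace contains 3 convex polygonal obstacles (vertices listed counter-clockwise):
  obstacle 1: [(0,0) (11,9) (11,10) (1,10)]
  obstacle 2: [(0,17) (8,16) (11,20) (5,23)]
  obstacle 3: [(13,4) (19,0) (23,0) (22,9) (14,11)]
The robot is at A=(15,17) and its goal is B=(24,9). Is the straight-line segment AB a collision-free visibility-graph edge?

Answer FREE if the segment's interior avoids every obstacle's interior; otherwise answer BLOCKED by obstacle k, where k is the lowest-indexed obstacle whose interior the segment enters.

FREE

Obstacle 1 [(0,0) (11,9) (11,10) (1,10)]:
  edge (0,0)–(11,9): clear
  edge (11,9)–(11,10): clear
  edge (11,10)–(1,10): clear
  edge (1,10)–(0,0): clear
  midpoint (39/2,13) outside
  → clear
Obstacle 2 [(0,17) (8,16) (11,20) (5,23)]:
  edge (0,17)–(8,16): clear
  edge (8,16)–(11,20): clear
  edge (11,20)–(5,23): clear
  edge (5,23)–(0,17): clear
  midpoint (39/2,13) outside
  → clear
Obstacle 3 [(13,4) (19,0) (23,0) (22,9) (14,11)]:
  edge (13,4)–(19,0): clear
  edge (19,0)–(23,0): clear
  edge (23,0)–(22,9): clear
  edge (22,9)–(14,11): clear
  edge (14,11)–(13,4): clear
  midpoint (39/2,13) outside
  → clear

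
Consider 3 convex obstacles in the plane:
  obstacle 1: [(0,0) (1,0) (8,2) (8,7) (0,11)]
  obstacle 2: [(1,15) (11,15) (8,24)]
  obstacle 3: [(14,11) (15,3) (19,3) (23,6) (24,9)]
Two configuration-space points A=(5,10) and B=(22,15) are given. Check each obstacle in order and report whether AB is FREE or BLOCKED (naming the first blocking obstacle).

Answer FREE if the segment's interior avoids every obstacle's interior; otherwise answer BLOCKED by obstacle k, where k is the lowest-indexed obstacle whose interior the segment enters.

FREE

Obstacle 1 [(0,0) (1,0) (8,2) (8,7) (0,11)]:
  edge (0,0)–(1,0): clear
  edge (1,0)–(8,2): clear
  edge (8,2)–(8,7): clear
  edge (8,7)–(0,11): clear
  edge (0,11)–(0,0): clear
  midpoint (27/2,25/2) outside
  → clear
Obstacle 2 [(1,15) (11,15) (8,24)]:
  edge (1,15)–(11,15): clear
  edge (11,15)–(8,24): clear
  edge (8,24)–(1,15): clear
  midpoint (27/2,25/2) outside
  → clear
Obstacle 3 [(14,11) (15,3) (19,3) (23,6) (24,9)]:
  edge (14,11)–(15,3): clear
  edge (15,3)–(19,3): clear
  edge (19,3)–(23,6): clear
  edge (23,6)–(24,9): clear
  edge (24,9)–(14,11): clear
  midpoint (27/2,25/2) outside
  → clear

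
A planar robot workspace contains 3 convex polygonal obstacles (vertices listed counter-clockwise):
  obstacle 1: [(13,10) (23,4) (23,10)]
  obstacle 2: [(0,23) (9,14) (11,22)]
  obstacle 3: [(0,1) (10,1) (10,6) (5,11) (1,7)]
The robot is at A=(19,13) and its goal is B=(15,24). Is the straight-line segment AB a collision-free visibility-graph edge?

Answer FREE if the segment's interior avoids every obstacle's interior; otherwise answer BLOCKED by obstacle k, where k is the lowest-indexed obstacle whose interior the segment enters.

Obstacle 1 [(13,10) (23,4) (23,10)]:
  edge (13,10)–(23,4): clear
  edge (23,4)–(23,10): clear
  edge (23,10)–(13,10): clear
  midpoint (17,37/2) outside
  → clear
Obstacle 2 [(0,23) (9,14) (11,22)]:
  edge (0,23)–(9,14): clear
  edge (9,14)–(11,22): clear
  edge (11,22)–(0,23): clear
  midpoint (17,37/2) outside
  → clear
Obstacle 3 [(0,1) (10,1) (10,6) (5,11) (1,7)]:
  edge (0,1)–(10,1): clear
  edge (10,1)–(10,6): clear
  edge (10,6)–(5,11): clear
  edge (5,11)–(1,7): clear
  edge (1,7)–(0,1): clear
  midpoint (17,37/2) outside
  → clear

FREE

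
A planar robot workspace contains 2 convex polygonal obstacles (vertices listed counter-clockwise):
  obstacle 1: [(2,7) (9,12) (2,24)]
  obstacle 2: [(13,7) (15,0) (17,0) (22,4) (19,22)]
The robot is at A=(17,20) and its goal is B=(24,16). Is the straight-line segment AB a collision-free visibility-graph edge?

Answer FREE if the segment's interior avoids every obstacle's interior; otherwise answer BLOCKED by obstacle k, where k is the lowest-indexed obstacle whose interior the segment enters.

Obstacle 1 [(2,7) (9,12) (2,24)]:
  edge (2,7)–(9,12): clear
  edge (9,12)–(2,24): clear
  edge (2,24)–(2,7): clear
  midpoint (41/2,18) outside
  → clear
Obstacle 2 [(13,7) (15,0) (17,0) (22,4) (19,22)]:
  edge (13,7)–(15,0): clear
  edge (15,0)–(17,0): clear
  edge (17,0)–(22,4): clear
  edge (22,4)–(19,22): crosses AB
  edge (19,22)–(13,7): crosses AB
  → BLOCKED

BLOCKED by obstacle 2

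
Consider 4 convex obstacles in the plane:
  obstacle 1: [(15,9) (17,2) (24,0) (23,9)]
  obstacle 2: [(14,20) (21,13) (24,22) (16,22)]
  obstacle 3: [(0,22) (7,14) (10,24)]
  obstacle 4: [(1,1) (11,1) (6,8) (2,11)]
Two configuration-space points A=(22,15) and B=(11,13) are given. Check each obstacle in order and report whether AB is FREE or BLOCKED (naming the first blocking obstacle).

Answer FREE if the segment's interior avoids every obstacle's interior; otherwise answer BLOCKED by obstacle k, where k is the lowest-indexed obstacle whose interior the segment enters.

Obstacle 1 [(15,9) (17,2) (24,0) (23,9)]:
  edge (15,9)–(17,2): clear
  edge (17,2)–(24,0): clear
  edge (24,0)–(23,9): clear
  edge (23,9)–(15,9): clear
  midpoint (33/2,14) outside
  → clear
Obstacle 2 [(14,20) (21,13) (24,22) (16,22)]:
  edge (14,20)–(21,13): crosses AB
  edge (21,13)–(24,22): crosses AB
  edge (24,22)–(16,22): clear
  edge (16,22)–(14,20): clear
  → BLOCKED
Obstacle 3 [(0,22) (7,14) (10,24)]:
  edge (0,22)–(7,14): clear
  edge (7,14)–(10,24): clear
  edge (10,24)–(0,22): clear
  midpoint (33/2,14) outside
  → clear
Obstacle 4 [(1,1) (11,1) (6,8) (2,11)]:
  edge (1,1)–(11,1): clear
  edge (11,1)–(6,8): clear
  edge (6,8)–(2,11): clear
  edge (2,11)–(1,1): clear
  midpoint (33/2,14) outside
  → clear

BLOCKED by obstacle 2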